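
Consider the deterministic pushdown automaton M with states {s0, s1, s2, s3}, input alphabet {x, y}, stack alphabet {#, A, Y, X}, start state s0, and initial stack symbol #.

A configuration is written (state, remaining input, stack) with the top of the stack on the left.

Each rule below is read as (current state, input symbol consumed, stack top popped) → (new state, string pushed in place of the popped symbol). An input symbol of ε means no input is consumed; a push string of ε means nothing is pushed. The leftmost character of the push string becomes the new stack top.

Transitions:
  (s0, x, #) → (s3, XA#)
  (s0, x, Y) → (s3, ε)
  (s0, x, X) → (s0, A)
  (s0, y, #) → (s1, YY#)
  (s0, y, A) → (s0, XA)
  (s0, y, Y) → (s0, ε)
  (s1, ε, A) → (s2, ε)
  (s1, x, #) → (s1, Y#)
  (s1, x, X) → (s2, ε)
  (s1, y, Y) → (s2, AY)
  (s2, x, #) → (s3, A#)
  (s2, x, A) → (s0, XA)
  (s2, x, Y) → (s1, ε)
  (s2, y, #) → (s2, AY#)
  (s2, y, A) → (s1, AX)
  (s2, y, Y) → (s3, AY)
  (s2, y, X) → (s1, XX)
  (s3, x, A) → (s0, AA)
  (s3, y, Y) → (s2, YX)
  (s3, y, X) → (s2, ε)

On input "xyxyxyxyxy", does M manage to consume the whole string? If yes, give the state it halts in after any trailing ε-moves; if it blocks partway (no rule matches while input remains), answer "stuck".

stuck

(s0, xyxyxyxyxy, #) ⊢ (s3, yxyxyxyxy, XA#) ⊢ (s2, xyxyxyxy, A#) ⊢ (s0, yxyxyxy, XA#)
No transition for (s0, y, top X); M blocks with input yxyxyxy remaining.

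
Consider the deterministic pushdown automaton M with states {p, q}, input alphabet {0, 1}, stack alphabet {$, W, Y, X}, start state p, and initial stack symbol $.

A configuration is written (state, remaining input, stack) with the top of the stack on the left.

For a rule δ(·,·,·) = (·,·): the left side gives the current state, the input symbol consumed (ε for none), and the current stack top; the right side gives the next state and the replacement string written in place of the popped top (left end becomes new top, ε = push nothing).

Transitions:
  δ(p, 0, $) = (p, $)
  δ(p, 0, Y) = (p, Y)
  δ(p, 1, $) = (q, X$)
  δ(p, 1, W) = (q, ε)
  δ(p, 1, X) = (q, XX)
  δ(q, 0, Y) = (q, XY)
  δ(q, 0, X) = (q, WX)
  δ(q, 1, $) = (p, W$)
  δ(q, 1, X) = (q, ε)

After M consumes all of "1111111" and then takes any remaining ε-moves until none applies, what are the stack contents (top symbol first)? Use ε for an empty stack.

(p, 1111111, $) ⊢ (q, 111111, X$) ⊢ (q, 11111, $) ⊢ (p, 1111, W$) ⊢ (q, 111, $) ⊢ (p, 11, W$) ⊢ (q, 1, $) ⊢ (p, ε, W$)
All input consumed in state p with stack W$.

W$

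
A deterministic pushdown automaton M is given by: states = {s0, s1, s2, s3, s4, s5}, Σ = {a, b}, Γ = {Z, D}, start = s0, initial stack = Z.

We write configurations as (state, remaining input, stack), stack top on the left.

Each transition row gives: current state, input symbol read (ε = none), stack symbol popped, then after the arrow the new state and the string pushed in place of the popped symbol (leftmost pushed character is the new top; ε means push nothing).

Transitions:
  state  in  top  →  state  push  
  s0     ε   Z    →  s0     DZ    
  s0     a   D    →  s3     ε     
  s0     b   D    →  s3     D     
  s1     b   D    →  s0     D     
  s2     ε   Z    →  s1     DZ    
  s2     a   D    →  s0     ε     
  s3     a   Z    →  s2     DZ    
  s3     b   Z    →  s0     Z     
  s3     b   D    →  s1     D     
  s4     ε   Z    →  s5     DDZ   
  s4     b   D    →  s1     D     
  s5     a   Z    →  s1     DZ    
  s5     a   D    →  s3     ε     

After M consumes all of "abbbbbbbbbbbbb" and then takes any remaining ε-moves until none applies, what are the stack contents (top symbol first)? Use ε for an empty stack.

(s0, abbbbbbbbbbbbb, Z) ⊢ (s0, abbbbbbbbbbbbb, DZ) ⊢ (s3, bbbbbbbbbbbbb, Z) ⊢ (s0, bbbbbbbbbbbb, Z) ⊢ (s0, bbbbbbbbbbbb, DZ) ⊢ (s3, bbbbbbbbbbb, DZ) ⊢ (s1, bbbbbbbbbb, DZ) ⊢ (s0, bbbbbbbbb, DZ) ⊢ (s3, bbbbbbbb, DZ) ⊢ (s1, bbbbbbb, DZ) ⊢ (s0, bbbbbb, DZ) ⊢ (s3, bbbbb, DZ) ⊢ (s1, bbbb, DZ) ⊢ (s0, bbb, DZ) ⊢ (s3, bb, DZ) ⊢ (s1, b, DZ) ⊢ (s0, ε, DZ)
All input consumed in state s0 with stack DZ.

DZ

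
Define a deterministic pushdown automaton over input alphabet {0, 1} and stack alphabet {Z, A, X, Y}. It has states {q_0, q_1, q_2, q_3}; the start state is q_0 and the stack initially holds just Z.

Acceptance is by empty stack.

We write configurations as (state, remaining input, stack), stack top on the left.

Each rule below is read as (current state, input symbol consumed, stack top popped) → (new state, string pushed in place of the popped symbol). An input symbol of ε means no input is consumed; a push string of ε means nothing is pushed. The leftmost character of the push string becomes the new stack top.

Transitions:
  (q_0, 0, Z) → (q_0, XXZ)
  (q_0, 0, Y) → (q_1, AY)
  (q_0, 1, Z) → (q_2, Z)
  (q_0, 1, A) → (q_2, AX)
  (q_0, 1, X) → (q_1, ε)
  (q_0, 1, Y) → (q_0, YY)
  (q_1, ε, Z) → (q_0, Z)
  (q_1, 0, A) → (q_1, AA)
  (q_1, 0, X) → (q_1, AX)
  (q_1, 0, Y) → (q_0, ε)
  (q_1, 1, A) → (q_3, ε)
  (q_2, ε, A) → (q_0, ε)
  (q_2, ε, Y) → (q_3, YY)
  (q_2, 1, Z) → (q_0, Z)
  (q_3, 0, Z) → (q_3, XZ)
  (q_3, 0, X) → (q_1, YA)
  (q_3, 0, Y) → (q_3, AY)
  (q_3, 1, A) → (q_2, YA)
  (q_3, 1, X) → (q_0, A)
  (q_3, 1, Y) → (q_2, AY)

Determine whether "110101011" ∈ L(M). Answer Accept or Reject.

Reject

(q_0, 110101011, Z)
  read 1, top Z: go to q_2, push Z → (q_2, 10101011, Z)
  read 1, top Z: go to q_0, push Z → (q_0, 0101011, Z)
  read 0, top Z: go to q_0, push XXZ → (q_0, 101011, XXZ)
  read 1, top X: go to q_1, push ε → (q_1, 01011, XZ)
  read 0, top X: go to q_1, push AX → (q_1, 1011, AXZ)
  read 1, top A: go to q_3, push ε → (q_3, 011, XZ)
  read 0, top X: go to q_1, push YA → (q_1, 11, YAZ)
No transition applies at (q_1, 11, YAZ); input not fully consumed.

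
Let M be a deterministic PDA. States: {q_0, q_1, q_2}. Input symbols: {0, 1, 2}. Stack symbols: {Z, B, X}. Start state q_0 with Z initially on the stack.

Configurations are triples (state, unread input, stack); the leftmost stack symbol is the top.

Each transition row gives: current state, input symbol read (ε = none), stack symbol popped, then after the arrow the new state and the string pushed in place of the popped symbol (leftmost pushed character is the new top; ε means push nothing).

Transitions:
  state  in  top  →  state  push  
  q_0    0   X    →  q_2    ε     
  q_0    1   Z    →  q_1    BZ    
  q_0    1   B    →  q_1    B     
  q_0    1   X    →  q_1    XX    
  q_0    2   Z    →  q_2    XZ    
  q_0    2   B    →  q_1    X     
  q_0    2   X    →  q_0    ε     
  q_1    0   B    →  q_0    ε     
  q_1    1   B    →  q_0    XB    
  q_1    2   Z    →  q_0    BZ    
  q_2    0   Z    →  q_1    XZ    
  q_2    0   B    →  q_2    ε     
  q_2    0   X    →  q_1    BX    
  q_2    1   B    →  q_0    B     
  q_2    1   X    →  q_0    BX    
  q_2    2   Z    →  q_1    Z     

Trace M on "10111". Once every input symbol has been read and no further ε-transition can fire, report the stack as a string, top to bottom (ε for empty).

XXBZ

(q_0, 10111, Z) ⊢ (q_1, 0111, BZ) ⊢ (q_0, 111, Z) ⊢ (q_1, 11, BZ) ⊢ (q_0, 1, XBZ) ⊢ (q_1, ε, XXBZ)
All input consumed in state q_1 with stack XXBZ.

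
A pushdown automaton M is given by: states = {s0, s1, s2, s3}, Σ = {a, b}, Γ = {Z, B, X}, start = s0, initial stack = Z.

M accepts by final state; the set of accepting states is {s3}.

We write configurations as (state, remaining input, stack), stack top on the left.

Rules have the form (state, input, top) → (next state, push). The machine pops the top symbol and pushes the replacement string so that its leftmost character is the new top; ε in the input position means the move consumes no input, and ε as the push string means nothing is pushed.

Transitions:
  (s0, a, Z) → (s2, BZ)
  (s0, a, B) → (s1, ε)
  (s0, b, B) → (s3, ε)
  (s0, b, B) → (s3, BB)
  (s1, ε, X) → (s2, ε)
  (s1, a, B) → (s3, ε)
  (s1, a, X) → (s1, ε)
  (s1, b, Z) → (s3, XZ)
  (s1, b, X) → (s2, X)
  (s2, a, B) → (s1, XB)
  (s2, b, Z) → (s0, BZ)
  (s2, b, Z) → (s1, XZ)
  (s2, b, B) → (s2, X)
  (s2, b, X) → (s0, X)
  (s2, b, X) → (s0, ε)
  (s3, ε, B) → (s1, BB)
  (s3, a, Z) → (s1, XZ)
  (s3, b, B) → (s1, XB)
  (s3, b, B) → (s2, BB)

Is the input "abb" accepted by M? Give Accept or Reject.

No computation consumes all input and reaches a final state.

Reject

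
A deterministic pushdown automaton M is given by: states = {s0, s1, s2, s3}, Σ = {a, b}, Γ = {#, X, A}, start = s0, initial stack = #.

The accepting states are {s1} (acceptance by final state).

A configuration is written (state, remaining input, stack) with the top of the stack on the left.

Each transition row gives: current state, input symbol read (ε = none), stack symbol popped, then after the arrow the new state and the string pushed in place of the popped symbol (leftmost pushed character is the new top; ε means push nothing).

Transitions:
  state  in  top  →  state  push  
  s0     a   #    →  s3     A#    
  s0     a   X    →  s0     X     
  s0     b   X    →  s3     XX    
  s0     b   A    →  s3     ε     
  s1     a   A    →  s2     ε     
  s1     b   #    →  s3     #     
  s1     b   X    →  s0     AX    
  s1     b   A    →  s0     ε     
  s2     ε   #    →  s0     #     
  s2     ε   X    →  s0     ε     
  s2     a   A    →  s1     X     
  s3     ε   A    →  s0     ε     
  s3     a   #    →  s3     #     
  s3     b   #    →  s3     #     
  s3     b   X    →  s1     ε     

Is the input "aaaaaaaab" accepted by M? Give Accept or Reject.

(s0, aaaaaaaab, #) ⊢ (s3, aaaaaaab, A#) ⊢ (s0, aaaaaaab, #) ⊢ (s3, aaaaaab, A#) ⊢ (s0, aaaaaab, #) ⊢ (s3, aaaaab, A#) ⊢ (s0, aaaaab, #) ⊢ (s3, aaaab, A#) ⊢ (s0, aaaab, #) ⊢ (s3, aaab, A#) ⊢ (s0, aaab, #) ⊢ (s3, aab, A#) ⊢ (s0, aab, #) ⊢ (s3, ab, A#) ⊢ (s0, ab, #) ⊢ (s3, b, A#) ⊢ (s0, b, #)
No transition applies at (s0, b, #); input not fully consumed.

Reject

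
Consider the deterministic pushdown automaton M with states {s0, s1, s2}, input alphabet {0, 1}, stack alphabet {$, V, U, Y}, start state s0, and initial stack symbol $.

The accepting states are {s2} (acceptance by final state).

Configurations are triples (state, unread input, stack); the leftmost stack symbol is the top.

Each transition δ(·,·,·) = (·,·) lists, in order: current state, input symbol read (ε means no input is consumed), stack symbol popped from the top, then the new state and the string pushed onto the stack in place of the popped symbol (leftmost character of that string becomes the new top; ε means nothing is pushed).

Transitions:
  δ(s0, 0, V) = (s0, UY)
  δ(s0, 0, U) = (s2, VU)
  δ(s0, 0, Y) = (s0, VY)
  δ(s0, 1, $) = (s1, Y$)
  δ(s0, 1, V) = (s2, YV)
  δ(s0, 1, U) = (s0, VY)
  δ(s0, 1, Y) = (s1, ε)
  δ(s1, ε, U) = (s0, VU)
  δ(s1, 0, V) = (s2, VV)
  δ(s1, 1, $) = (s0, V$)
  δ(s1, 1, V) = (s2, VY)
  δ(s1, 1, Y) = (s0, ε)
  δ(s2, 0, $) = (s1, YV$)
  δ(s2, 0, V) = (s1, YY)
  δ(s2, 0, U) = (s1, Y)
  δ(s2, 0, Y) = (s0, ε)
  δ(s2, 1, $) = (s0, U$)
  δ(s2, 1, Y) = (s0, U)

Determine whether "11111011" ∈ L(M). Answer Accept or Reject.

(s0, 11111011, $) ⊢ (s1, 1111011, Y$) ⊢ (s0, 111011, $) ⊢ (s1, 11011, Y$) ⊢ (s0, 1011, $) ⊢ (s1, 011, Y$)
No transition applies at (s1, 011, Y$); input not fully consumed.

Reject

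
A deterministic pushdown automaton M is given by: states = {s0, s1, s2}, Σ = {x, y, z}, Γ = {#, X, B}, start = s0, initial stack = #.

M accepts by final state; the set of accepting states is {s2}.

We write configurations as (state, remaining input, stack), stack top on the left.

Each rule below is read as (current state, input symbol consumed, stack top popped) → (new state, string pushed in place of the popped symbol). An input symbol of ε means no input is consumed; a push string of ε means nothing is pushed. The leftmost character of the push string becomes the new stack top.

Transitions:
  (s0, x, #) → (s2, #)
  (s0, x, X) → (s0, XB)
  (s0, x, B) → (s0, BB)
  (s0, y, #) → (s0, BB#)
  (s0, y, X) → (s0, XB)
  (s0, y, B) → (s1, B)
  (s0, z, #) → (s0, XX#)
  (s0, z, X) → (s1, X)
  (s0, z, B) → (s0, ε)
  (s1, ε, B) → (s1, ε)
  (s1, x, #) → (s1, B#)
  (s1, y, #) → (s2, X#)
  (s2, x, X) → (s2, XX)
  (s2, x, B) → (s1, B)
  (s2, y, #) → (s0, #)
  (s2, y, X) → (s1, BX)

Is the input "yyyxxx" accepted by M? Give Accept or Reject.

(s0, yyyxxx, #)
  read y, top #: go to s0, push BB# → (s0, yyxxx, BB#)
  read y, top B: go to s1, push B → (s1, yxxx, BB#)
  ε-move, top B: go to s1, push ε → (s1, yxxx, B#)
  ε-move, top B: go to s1, push ε → (s1, yxxx, #)
  read y, top #: go to s2, push X# → (s2, xxx, X#)
  read x, top X: go to s2, push XX → (s2, xx, XX#)
  read x, top X: go to s2, push XX → (s2, x, XXX#)
  read x, top X: go to s2, push XX → (s2, ε, XXXX#)
All input consumed; state s2 ∈ F.

Accept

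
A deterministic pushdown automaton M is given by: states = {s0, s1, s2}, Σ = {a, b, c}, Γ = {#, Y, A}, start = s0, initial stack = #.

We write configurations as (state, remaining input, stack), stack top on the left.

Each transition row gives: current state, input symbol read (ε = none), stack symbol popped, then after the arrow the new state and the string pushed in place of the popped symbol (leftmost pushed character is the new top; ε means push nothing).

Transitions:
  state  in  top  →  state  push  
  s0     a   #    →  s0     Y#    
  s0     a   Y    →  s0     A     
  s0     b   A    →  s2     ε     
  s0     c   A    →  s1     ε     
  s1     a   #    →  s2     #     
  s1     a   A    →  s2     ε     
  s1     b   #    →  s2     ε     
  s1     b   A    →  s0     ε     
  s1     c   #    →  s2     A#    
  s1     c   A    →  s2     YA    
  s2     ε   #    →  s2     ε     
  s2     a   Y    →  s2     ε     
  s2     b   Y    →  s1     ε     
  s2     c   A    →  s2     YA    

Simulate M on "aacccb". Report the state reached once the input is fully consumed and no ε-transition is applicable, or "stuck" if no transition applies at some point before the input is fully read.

(s0, aacccb, #)
  read a, top #: go to s0, push Y# → (s0, acccb, Y#)
  read a, top Y: go to s0, push A → (s0, cccb, A#)
  read c, top A: go to s1, push ε → (s1, ccb, #)
  read c, top #: go to s2, push A# → (s2, cb, A#)
  read c, top A: go to s2, push YA → (s2, b, YA#)
  read b, top Y: go to s1, push ε → (s1, ε, A#)
All input consumed; M is in state s1.

s1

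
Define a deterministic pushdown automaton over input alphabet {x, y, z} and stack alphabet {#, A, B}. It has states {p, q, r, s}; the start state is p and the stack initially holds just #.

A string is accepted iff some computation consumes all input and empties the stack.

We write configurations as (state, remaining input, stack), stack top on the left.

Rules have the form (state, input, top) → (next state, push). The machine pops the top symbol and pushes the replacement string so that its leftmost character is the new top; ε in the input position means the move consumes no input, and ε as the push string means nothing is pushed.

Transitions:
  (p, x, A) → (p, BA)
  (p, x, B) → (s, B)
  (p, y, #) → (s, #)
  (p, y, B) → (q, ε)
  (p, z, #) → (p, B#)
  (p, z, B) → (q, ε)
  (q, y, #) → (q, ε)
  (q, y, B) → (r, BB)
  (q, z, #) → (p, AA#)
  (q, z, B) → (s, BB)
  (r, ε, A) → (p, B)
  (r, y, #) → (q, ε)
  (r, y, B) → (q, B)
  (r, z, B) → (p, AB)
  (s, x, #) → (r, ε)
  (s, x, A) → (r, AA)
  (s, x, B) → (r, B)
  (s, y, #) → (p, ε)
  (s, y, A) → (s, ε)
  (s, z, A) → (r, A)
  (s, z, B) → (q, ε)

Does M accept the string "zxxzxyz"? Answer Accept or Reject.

Reject

(p, zxxzxyz, #)
  read z, top #: go to p, push B# → (p, xxzxyz, B#)
  read x, top B: go to s, push B → (s, xzxyz, B#)
  read x, top B: go to r, push B → (r, zxyz, B#)
  read z, top B: go to p, push AB → (p, xyz, AB#)
  read x, top A: go to p, push BA → (p, yz, BAB#)
  read y, top B: go to q, push ε → (q, z, AB#)
No transition applies at (q, z, AB#); input not fully consumed.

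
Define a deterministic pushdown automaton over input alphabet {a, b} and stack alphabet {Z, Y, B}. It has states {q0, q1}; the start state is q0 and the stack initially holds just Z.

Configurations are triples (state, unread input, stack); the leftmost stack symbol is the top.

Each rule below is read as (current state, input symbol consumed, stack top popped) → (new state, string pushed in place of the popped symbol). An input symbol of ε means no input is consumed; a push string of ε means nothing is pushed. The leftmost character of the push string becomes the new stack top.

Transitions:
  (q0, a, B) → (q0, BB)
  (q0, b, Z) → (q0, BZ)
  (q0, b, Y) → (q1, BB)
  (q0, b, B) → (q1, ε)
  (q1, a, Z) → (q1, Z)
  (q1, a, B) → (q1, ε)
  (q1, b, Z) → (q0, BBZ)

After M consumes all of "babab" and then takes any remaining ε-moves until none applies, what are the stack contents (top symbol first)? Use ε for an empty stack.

(q0, babab, Z)
  read b, top Z: go to q0, push BZ → (q0, abab, BZ)
  read a, top B: go to q0, push BB → (q0, bab, BBZ)
  read b, top B: go to q1, push ε → (q1, ab, BZ)
  read a, top B: go to q1, push ε → (q1, b, Z)
  read b, top Z: go to q0, push BBZ → (q0, ε, BBZ)
All input consumed in state q0 with stack BBZ.

BBZ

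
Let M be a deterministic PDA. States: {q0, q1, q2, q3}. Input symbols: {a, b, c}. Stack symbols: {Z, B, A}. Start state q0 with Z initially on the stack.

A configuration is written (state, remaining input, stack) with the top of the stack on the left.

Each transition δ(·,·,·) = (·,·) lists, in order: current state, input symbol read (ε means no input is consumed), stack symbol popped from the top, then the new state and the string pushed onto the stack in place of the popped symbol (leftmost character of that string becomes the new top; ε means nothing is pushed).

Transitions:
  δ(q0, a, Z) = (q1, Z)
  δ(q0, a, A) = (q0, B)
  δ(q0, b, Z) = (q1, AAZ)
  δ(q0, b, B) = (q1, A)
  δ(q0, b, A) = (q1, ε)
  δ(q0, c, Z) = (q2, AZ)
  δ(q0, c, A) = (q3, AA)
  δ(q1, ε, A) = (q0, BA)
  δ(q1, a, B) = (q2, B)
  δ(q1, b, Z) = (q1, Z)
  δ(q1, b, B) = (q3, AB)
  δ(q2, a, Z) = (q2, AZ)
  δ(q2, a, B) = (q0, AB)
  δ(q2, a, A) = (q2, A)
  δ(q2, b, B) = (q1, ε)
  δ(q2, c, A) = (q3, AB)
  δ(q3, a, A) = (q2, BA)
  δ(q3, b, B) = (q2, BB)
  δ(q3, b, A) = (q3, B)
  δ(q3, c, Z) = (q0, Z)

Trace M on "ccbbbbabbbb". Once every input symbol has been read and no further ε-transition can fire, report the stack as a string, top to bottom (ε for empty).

(q0, ccbbbbabbbb, Z)
  read c, top Z: go to q2, push AZ → (q2, cbbbbabbbb, AZ)
  read c, top A: go to q3, push AB → (q3, bbbbabbbb, ABZ)
  read b, top A: go to q3, push B → (q3, bbbabbbb, BBZ)
  read b, top B: go to q2, push BB → (q2, bbabbbb, BBBZ)
  read b, top B: go to q1, push ε → (q1, babbbb, BBZ)
  read b, top B: go to q3, push AB → (q3, abbbb, ABBZ)
  read a, top A: go to q2, push BA → (q2, bbbb, BABBZ)
  read b, top B: go to q1, push ε → (q1, bbb, ABBZ)
  ε-move, top A: go to q0, push BA → (q0, bbb, BABBZ)
  read b, top B: go to q1, push A → (q1, bb, AABBZ)
  ε-move, top A: go to q0, push BA → (q0, bb, BAABBZ)
  read b, top B: go to q1, push A → (q1, b, AAABBZ)
  ε-move, top A: go to q0, push BA → (q0, b, BAAABBZ)
  read b, top B: go to q1, push A → (q1, ε, AAAABBZ)
  ε-move, top A: go to q0, push BA → (q0, ε, BAAAABBZ)
All input consumed in state q0 with stack BAAAABBZ.

BAAAABBZ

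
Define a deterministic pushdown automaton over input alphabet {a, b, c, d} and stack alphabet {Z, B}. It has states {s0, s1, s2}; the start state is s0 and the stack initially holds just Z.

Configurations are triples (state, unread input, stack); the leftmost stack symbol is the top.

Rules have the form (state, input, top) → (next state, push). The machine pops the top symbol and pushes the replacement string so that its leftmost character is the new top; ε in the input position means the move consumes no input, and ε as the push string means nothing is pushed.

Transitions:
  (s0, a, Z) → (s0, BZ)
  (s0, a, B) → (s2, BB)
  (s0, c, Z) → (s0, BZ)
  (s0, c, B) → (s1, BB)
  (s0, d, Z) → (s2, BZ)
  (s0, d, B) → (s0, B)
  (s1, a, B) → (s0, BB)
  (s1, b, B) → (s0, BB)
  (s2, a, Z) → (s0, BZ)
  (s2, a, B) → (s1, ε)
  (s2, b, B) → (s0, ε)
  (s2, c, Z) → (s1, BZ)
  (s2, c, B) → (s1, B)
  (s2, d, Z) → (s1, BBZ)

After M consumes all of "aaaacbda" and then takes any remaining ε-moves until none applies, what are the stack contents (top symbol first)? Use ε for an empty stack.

BBBBBZ

(s0, aaaacbda, Z)
  read a, top Z: go to s0, push BZ → (s0, aaacbda, BZ)
  read a, top B: go to s2, push BB → (s2, aacbda, BBZ)
  read a, top B: go to s1, push ε → (s1, acbda, BZ)
  read a, top B: go to s0, push BB → (s0, cbda, BBZ)
  read c, top B: go to s1, push BB → (s1, bda, BBBZ)
  read b, top B: go to s0, push BB → (s0, da, BBBBZ)
  read d, top B: go to s0, push B → (s0, a, BBBBZ)
  read a, top B: go to s2, push BB → (s2, ε, BBBBBZ)
All input consumed in state s2 with stack BBBBBZ.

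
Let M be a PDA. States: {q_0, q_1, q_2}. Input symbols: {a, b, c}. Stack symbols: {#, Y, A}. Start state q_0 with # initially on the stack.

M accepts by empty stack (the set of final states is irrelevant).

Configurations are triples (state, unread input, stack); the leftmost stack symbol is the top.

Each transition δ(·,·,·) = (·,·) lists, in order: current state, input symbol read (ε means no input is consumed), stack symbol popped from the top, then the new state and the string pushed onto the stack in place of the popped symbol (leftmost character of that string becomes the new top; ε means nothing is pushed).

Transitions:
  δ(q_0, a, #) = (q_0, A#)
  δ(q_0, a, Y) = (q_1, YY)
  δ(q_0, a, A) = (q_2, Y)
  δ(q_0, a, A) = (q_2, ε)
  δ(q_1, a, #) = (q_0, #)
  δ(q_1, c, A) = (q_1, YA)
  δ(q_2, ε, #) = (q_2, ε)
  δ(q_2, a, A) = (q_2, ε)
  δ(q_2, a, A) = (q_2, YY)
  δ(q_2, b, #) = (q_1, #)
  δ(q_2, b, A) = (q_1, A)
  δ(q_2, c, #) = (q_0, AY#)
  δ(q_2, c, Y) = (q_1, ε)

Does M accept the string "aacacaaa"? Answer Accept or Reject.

One accepting computation: (q_0, aacacaaa, #) ⊢ (q_0, acacaaa, A#) ⊢ (q_2, cacaaa, #) ⊢ (q_0, acaaa, AY#) ⊢ (q_2, caaa, Y#) ⊢ (q_1, aaa, #) ⊢ (q_0, aa, #) ⊢ (q_0, a, A#) ⊢ (q_2, ε, #) ⊢ (q_2, ε, ε)
All input consumed and the stack is empty.

Accept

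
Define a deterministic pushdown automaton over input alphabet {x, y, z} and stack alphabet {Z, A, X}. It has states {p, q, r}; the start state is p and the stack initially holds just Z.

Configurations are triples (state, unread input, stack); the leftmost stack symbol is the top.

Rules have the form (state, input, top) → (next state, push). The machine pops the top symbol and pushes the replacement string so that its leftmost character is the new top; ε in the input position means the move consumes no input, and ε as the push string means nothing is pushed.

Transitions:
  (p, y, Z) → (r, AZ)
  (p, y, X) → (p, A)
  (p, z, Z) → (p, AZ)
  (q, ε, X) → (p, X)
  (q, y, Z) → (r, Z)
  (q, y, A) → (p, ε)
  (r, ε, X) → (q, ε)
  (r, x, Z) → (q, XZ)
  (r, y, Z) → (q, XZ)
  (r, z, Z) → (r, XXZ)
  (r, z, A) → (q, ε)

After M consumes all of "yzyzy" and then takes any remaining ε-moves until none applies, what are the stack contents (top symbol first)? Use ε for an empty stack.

AZ

(p, yzyzy, Z) ⊢ (r, zyzy, AZ) ⊢ (q, yzy, Z) ⊢ (r, zy, Z) ⊢ (r, y, XXZ) ⊢ (q, y, XZ) ⊢ (p, y, XZ) ⊢ (p, ε, AZ)
All input consumed in state p with stack AZ.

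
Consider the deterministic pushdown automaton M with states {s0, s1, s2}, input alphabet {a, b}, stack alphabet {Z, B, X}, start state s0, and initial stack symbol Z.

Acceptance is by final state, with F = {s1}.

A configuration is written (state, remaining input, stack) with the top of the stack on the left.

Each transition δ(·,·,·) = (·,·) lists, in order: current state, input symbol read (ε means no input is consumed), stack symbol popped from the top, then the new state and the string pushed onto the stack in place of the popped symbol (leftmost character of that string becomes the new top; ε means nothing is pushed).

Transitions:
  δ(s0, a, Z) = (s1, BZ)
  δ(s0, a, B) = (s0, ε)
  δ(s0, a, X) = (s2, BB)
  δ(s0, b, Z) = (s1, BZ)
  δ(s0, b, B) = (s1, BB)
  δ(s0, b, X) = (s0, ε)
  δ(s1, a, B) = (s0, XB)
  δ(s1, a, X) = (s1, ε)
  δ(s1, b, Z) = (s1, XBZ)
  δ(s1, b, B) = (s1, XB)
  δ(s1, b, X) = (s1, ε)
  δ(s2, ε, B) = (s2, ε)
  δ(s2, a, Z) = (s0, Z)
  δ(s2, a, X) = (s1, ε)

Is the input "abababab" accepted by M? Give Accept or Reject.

(s0, abababab, Z)
  read a, top Z: go to s1, push BZ → (s1, bababab, BZ)
  read b, top B: go to s1, push XB → (s1, ababab, XBZ)
  read a, top X: go to s1, push ε → (s1, babab, BZ)
  read b, top B: go to s1, push XB → (s1, abab, XBZ)
  read a, top X: go to s1, push ε → (s1, bab, BZ)
  read b, top B: go to s1, push XB → (s1, ab, XBZ)
  read a, top X: go to s1, push ε → (s1, b, BZ)
  read b, top B: go to s1, push XB → (s1, ε, XBZ)
All input consumed; state s1 ∈ F.

Accept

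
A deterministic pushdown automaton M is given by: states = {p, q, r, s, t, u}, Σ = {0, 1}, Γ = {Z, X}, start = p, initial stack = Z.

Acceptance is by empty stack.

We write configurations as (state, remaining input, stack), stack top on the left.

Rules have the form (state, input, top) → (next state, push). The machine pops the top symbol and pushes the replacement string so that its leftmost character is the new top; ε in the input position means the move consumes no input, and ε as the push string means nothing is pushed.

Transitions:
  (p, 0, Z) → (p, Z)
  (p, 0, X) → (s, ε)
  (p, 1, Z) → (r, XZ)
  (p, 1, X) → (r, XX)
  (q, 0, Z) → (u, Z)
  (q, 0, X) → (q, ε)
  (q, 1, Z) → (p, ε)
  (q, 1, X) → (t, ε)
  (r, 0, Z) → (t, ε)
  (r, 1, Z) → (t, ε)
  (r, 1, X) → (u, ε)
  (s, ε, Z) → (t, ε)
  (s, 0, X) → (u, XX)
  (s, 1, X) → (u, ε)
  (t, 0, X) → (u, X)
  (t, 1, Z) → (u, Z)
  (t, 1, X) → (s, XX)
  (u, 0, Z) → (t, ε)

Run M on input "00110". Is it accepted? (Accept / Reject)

(p, 00110, Z) ⊢ (p, 0110, Z) ⊢ (p, 110, Z) ⊢ (r, 10, XZ) ⊢ (u, 0, Z) ⊢ (t, ε, ε)
All input consumed and the stack is empty.

Accept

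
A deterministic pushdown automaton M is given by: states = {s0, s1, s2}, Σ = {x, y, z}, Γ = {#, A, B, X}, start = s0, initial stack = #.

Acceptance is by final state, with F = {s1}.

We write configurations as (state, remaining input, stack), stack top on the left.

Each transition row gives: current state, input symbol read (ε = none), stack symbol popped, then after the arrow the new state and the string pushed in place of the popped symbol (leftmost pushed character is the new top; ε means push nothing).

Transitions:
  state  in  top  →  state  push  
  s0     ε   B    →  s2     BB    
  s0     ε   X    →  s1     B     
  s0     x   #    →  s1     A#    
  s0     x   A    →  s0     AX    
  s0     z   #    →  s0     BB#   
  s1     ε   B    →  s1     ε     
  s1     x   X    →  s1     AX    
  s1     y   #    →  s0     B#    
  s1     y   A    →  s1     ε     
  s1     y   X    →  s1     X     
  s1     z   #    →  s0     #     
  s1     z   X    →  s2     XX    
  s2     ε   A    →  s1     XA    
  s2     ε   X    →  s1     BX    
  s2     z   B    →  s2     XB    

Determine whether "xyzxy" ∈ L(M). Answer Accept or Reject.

Accept

(s0, xyzxy, #)
  read x, top #: go to s1, push A# → (s1, yzxy, A#)
  read y, top A: go to s1, push ε → (s1, zxy, #)
  read z, top #: go to s0, push # → (s0, xy, #)
  read x, top #: go to s1, push A# → (s1, y, A#)
  read y, top A: go to s1, push ε → (s1, ε, #)
All input consumed; state s1 ∈ F.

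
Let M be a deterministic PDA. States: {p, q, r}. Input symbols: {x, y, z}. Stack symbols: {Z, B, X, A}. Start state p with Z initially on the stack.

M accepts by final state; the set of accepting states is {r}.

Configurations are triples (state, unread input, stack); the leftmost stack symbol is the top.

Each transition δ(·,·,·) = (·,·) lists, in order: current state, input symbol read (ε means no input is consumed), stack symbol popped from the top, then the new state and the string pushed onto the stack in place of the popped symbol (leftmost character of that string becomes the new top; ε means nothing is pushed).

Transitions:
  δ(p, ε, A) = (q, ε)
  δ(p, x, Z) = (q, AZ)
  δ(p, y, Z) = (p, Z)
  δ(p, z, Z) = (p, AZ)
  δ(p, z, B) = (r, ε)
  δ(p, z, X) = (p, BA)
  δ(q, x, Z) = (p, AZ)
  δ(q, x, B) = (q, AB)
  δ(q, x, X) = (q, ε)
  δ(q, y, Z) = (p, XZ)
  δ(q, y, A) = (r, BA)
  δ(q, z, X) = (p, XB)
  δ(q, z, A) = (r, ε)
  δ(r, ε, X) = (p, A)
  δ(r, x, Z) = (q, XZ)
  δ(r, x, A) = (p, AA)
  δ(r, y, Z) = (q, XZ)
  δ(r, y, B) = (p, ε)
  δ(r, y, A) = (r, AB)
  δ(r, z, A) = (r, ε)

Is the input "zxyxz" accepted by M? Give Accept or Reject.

Reject

(p, zxyxz, Z)
  read z, top Z: go to p, push AZ → (p, xyxz, AZ)
  ε-move, top A: go to q, push ε → (q, xyxz, Z)
  read x, top Z: go to p, push AZ → (p, yxz, AZ)
  ε-move, top A: go to q, push ε → (q, yxz, Z)
  read y, top Z: go to p, push XZ → (p, xz, XZ)
No transition applies at (p, xz, XZ); input not fully consumed.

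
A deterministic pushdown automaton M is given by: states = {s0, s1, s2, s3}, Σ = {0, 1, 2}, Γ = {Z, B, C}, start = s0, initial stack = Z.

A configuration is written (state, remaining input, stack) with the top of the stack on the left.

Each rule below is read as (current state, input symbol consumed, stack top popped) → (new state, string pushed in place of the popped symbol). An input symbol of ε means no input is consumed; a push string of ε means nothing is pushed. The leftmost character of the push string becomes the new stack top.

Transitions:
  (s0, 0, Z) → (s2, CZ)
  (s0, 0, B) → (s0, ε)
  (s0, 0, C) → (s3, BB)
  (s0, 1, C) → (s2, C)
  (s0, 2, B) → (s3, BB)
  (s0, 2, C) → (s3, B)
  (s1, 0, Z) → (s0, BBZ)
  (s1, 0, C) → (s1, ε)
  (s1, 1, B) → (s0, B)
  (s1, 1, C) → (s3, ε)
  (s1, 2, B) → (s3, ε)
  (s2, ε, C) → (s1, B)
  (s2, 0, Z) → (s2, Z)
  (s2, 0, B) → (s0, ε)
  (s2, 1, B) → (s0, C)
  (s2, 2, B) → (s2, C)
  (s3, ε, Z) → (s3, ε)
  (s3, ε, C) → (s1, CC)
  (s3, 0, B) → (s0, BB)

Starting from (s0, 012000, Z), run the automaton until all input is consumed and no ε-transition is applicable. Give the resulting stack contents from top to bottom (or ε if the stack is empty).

BZ

(s0, 012000, Z) ⊢ (s2, 12000, CZ) ⊢ (s1, 12000, BZ) ⊢ (s0, 2000, BZ) ⊢ (s3, 000, BBZ) ⊢ (s0, 00, BBBZ) ⊢ (s0, 0, BBZ) ⊢ (s0, ε, BZ)
All input consumed in state s0 with stack BZ.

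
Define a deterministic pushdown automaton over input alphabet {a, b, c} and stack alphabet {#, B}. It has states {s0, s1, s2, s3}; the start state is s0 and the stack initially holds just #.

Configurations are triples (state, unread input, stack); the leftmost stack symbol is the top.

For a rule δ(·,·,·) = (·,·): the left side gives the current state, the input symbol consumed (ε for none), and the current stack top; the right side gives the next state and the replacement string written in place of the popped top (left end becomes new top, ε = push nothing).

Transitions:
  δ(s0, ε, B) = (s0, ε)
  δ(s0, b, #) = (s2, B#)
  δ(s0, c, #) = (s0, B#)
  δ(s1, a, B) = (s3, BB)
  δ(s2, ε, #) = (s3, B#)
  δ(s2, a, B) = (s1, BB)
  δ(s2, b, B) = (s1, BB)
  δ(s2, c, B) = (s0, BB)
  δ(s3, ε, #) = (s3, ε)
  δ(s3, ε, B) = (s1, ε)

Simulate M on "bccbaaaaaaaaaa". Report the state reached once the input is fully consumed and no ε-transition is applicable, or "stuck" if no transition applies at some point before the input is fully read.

s1

(s0, bccbaaaaaaaaaa, #)
  read b, top #: go to s2, push B# → (s2, ccbaaaaaaaaaa, B#)
  read c, top B: go to s0, push BB → (s0, cbaaaaaaaaaa, BB#)
  ε-move, top B: go to s0, push ε → (s0, cbaaaaaaaaaa, B#)
  ε-move, top B: go to s0, push ε → (s0, cbaaaaaaaaaa, #)
  read c, top #: go to s0, push B# → (s0, baaaaaaaaaa, B#)
  ε-move, top B: go to s0, push ε → (s0, baaaaaaaaaa, #)
  read b, top #: go to s2, push B# → (s2, aaaaaaaaaa, B#)
  read a, top B: go to s1, push BB → (s1, aaaaaaaaa, BB#)
  read a, top B: go to s3, push BB → (s3, aaaaaaaa, BBB#)
  ε-move, top B: go to s1, push ε → (s1, aaaaaaaa, BB#)
  read a, top B: go to s3, push BB → (s3, aaaaaaa, BBB#)
  ε-move, top B: go to s1, push ε → (s1, aaaaaaa, BB#)
  read a, top B: go to s3, push BB → (s3, aaaaaa, BBB#)
  ε-move, top B: go to s1, push ε → (s1, aaaaaa, BB#)
  read a, top B: go to s3, push BB → (s3, aaaaa, BBB#)
  ε-move, top B: go to s1, push ε → (s1, aaaaa, BB#)
  read a, top B: go to s3, push BB → (s3, aaaa, BBB#)
  ε-move, top B: go to s1, push ε → (s1, aaaa, BB#)
  read a, top B: go to s3, push BB → (s3, aaa, BBB#)
  ε-move, top B: go to s1, push ε → (s1, aaa, BB#)
  read a, top B: go to s3, push BB → (s3, aa, BBB#)
  ε-move, top B: go to s1, push ε → (s1, aa, BB#)
  read a, top B: go to s3, push BB → (s3, a, BBB#)
  ε-move, top B: go to s1, push ε → (s1, a, BB#)
  read a, top B: go to s3, push BB → (s3, ε, BBB#)
  ε-move, top B: go to s1, push ε → (s1, ε, BB#)
All input consumed; M is in state s1.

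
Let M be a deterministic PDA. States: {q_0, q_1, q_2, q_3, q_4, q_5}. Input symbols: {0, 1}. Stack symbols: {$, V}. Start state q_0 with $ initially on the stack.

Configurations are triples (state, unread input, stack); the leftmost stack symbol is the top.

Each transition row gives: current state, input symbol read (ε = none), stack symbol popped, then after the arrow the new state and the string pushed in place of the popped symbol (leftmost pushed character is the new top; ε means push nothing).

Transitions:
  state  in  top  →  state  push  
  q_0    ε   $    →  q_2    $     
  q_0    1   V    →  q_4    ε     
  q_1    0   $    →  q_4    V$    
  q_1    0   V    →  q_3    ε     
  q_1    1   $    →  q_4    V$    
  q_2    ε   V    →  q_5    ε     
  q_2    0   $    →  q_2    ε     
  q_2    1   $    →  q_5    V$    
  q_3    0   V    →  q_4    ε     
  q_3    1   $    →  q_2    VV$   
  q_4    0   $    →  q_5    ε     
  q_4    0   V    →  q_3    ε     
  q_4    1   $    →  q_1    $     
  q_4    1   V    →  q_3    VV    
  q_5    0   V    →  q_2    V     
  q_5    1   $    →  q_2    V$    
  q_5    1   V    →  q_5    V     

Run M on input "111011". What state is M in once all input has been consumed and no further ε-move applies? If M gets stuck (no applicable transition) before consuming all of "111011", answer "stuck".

q_5

(q_0, 111011, $) ⊢ (q_2, 111011, $) ⊢ (q_5, 11011, V$) ⊢ (q_5, 1011, V$) ⊢ (q_5, 011, V$) ⊢ (q_2, 11, V$) ⊢ (q_5, 11, $) ⊢ (q_2, 1, V$) ⊢ (q_5, 1, $) ⊢ (q_2, ε, V$) ⊢ (q_5, ε, $)
All input consumed; M is in state q_5.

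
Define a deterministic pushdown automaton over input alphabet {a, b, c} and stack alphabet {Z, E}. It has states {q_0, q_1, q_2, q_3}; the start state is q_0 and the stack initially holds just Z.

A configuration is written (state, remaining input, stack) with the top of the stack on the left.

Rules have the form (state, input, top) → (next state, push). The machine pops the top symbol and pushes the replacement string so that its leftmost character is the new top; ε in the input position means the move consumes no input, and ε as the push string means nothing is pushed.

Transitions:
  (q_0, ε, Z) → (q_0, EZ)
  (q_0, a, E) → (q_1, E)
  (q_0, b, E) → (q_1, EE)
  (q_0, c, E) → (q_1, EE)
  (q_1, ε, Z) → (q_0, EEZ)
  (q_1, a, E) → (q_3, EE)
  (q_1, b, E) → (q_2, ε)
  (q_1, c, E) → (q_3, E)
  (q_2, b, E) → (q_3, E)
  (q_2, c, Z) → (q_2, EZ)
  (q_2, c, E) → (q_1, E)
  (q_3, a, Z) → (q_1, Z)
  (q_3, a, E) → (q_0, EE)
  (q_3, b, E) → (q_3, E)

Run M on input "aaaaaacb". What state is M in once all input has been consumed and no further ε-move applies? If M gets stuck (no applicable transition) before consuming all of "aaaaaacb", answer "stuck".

(q_0, aaaaaacb, Z)
  ε-move, top Z: go to q_0, push EZ → (q_0, aaaaaacb, EZ)
  read a, top E: go to q_1, push E → (q_1, aaaaacb, EZ)
  read a, top E: go to q_3, push EE → (q_3, aaaacb, EEZ)
  read a, top E: go to q_0, push EE → (q_0, aaacb, EEEZ)
  read a, top E: go to q_1, push E → (q_1, aacb, EEEZ)
  read a, top E: go to q_3, push EE → (q_3, acb, EEEEZ)
  read a, top E: go to q_0, push EE → (q_0, cb, EEEEEZ)
  read c, top E: go to q_1, push EE → (q_1, b, EEEEEEZ)
  read b, top E: go to q_2, push ε → (q_2, ε, EEEEEZ)
All input consumed; M is in state q_2.

q_2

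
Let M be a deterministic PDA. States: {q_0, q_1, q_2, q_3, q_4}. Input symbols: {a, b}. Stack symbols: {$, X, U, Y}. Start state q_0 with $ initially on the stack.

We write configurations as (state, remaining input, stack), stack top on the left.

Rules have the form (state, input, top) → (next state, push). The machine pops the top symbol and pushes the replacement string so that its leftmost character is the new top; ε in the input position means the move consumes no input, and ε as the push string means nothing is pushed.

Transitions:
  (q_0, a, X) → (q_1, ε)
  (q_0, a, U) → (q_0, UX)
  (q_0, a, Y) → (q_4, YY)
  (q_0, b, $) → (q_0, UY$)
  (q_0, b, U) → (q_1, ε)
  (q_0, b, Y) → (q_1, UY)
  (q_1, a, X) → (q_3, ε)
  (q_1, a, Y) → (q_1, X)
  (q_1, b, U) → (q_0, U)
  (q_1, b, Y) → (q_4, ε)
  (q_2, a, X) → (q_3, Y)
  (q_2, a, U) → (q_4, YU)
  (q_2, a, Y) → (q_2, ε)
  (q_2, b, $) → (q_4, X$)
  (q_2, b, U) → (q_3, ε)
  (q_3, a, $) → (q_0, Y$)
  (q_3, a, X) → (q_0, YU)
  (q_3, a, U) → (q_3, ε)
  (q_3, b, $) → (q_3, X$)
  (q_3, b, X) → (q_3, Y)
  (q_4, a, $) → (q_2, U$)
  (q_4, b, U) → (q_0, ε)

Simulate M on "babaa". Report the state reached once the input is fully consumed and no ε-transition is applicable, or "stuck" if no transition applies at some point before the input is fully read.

stuck

(q_0, babaa, $) ⊢ (q_0, abaa, UY$) ⊢ (q_0, baa, UXY$) ⊢ (q_1, aa, XY$) ⊢ (q_3, a, Y$)
No transition for (q_3, a, top Y); M blocks with input a remaining.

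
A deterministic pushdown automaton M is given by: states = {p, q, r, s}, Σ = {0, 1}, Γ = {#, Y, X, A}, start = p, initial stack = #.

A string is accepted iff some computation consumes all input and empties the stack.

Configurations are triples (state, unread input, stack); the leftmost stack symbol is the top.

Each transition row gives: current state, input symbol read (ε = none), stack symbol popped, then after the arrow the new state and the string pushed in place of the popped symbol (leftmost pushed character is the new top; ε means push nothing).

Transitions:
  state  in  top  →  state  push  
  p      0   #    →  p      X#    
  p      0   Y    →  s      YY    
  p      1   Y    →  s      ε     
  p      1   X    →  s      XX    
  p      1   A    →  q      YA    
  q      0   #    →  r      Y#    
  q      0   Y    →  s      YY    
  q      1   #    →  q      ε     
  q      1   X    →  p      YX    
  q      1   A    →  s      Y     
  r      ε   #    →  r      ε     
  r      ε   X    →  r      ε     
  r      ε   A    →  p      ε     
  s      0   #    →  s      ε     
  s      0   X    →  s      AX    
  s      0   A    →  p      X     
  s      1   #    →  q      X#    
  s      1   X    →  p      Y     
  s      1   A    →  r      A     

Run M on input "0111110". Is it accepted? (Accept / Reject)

Accept

(p, 0111110, #)
  read 0, top #: go to p, push X# → (p, 111110, X#)
  read 1, top X: go to s, push XX → (s, 11110, XX#)
  read 1, top X: go to p, push Y → (p, 1110, YX#)
  read 1, top Y: go to s, push ε → (s, 110, X#)
  read 1, top X: go to p, push Y → (p, 10, Y#)
  read 1, top Y: go to s, push ε → (s, 0, #)
  read 0, top #: go to s, push ε → (s, ε, ε)
All input consumed and the stack is empty.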